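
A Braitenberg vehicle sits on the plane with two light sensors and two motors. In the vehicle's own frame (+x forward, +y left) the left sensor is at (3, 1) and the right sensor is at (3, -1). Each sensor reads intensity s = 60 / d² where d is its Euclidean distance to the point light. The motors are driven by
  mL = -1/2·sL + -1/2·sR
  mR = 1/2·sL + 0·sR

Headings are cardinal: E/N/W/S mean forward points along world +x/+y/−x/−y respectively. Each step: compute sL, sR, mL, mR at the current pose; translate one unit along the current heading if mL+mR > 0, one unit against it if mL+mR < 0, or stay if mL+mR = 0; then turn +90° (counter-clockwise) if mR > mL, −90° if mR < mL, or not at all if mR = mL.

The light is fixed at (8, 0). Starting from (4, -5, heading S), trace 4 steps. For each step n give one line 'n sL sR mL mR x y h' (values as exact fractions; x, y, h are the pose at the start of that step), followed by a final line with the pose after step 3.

0 60/73 60/89 -4860/6497 30/73 4 -5 S
1 6 30/13 -54/13 3 4 -4 E
2 60/37 60/17 -1620/629 30/37 3 -4 N
3 3/5 3/4 -27/40 3/10 3 -5 W
final 4 -5 S

n=0: pose=(4,-5,S); sL=60/73, sR=60/89; mL=-4860/6497, mR=30/73; mL+mR=-30/89 → advance -1; mR−mL=7530/6497 → turn +1·90°
n=1: pose=(4,-4,E); sL=6, sR=30/13; mL=-54/13, mR=3; mL+mR=-15/13 → advance -1; mR−mL=93/13 → turn +1·90°
n=2: pose=(3,-4,N); sL=60/37, sR=60/17; mL=-1620/629, mR=30/37; mL+mR=-30/17 → advance -1; mR−mL=2130/629 → turn +1·90°
n=3: pose=(3,-5,W); sL=3/5, sR=3/4; mL=-27/40, mR=3/10; mL+mR=-3/8 → advance -1; mR−mL=39/40 → turn +1·90°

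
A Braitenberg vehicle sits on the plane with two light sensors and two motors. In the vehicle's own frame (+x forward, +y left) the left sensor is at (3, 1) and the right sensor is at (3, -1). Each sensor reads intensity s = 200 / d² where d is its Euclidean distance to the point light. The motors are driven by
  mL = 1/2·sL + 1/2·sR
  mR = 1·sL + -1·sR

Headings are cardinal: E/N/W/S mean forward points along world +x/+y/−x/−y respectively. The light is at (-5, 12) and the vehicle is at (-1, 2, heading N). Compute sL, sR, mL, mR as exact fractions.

left sensor world pos  = (-2, 5); dL² = 58
right sensor world pos = (0, 5); dR² = 74
sL = 200/58 = 100/29
sR = 200/74 = 100/37
mL = 1/2·sL + 1/2·sR = 3300/1073
mR = 1·sL + -1·sR = 800/1073

100/29 100/37 3300/1073 800/1073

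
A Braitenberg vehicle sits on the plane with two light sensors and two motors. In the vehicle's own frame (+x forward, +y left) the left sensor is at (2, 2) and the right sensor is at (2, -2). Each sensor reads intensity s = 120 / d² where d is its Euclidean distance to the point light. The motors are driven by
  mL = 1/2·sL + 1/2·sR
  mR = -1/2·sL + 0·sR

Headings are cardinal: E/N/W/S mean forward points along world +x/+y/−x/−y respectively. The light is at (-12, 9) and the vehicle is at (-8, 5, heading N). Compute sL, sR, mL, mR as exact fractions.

15 3 9 -15/2

left sensor world pos  = (-10, 7); dL² = 8
right sensor world pos = (-6, 7); dR² = 40
sL = 120/8 = 15
sR = 120/40 = 3
mL = 1/2·sL + 1/2·sR = 9
mR = -1/2·sL + 0·sR = -15/2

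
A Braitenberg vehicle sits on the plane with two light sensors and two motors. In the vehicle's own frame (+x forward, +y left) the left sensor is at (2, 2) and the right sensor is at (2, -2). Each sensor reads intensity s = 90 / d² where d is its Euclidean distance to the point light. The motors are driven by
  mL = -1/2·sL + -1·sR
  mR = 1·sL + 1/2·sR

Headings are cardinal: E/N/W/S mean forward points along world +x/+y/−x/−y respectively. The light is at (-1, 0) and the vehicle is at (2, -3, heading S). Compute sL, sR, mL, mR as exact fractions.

9/5 45/13 -567/130 459/130

left sensor world pos  = (4, -5); dL² = 50
right sensor world pos = (0, -5); dR² = 26
sL = 90/50 = 9/5
sR = 90/26 = 45/13
mL = -1/2·sL + -1·sR = -567/130
mR = 1·sL + 1/2·sR = 459/130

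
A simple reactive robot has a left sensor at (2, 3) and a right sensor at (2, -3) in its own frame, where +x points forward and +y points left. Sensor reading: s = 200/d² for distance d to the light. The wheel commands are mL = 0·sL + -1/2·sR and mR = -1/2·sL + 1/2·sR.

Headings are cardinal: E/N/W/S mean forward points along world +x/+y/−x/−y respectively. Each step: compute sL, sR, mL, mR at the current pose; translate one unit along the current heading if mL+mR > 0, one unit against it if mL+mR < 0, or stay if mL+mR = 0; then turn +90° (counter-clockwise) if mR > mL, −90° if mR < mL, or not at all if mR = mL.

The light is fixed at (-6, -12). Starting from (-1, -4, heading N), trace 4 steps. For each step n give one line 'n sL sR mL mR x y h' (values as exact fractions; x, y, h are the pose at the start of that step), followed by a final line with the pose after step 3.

n=0: pose=(-1,-4,N); sL=25/13, sR=50/41; mL=-25/41, mR=-375/1066; mL+mR=-25/26 → advance -1; mR−mL=275/1066 → turn +1·90°
n=1: pose=(-1,-5,W); sL=8, sR=200/109; mL=-100/109, mR=-336/109; mL+mR=-4 → advance -1; mR−mL=-236/109 → turn -1·90°
n=2: pose=(0,-5,N); sL=20/9, sR=100/81; mL=-50/81, mR=-40/81; mL+mR=-10/9 → advance -1; mR−mL=10/81 → turn +1·90°
n=3: pose=(0,-6,W); sL=8, sR=200/97; mL=-100/97, mR=-288/97; mL+mR=-4 → advance -1; mR−mL=-188/97 → turn -1·90°

0 25/13 50/41 -25/41 -375/1066 -1 -4 N
1 8 200/109 -100/109 -336/109 -1 -5 W
2 20/9 100/81 -50/81 -40/81 0 -5 N
3 8 200/97 -100/97 -288/97 0 -6 W
final 1 -6 N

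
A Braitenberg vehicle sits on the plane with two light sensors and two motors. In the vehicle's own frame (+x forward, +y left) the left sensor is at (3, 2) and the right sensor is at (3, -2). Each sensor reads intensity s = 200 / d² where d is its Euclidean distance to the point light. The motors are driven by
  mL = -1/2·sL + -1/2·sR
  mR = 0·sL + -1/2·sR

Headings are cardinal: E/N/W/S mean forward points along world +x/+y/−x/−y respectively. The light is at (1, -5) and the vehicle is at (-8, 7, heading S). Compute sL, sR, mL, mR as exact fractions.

20/13 100/101 -1660/1313 -50/101

left sensor world pos  = (-6, 4); dL² = 130
right sensor world pos = (-10, 4); dR² = 202
sL = 200/130 = 20/13
sR = 200/202 = 100/101
mL = -1/2·sL + -1/2·sR = -1660/1313
mR = 0·sL + -1/2·sR = -50/101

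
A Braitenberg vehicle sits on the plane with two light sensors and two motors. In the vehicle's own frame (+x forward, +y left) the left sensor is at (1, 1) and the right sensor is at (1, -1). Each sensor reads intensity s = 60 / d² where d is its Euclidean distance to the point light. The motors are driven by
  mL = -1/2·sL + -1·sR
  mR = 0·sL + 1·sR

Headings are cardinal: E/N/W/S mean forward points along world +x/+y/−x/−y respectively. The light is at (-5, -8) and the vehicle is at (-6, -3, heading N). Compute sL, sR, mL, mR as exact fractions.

3/2 5/3 -29/12 5/3

left sensor world pos  = (-7, -2); dL² = 40
right sensor world pos = (-5, -2); dR² = 36
sL = 60/40 = 3/2
sR = 60/36 = 5/3
mL = -1/2·sL + -1·sR = -29/12
mR = 0·sL + 1·sR = 5/3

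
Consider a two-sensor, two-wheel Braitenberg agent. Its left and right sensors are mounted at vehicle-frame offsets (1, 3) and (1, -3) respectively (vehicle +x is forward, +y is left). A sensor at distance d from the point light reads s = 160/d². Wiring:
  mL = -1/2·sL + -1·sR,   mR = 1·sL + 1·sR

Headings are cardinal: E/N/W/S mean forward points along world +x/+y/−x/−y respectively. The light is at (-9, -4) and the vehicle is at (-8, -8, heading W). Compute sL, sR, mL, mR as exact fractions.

left sensor world pos  = (-9, -11); dL² = 49
right sensor world pos = (-9, -5); dR² = 1
sL = 160/49 = 160/49
sR = 160/1 = 160
mL = -1/2·sL + -1·sR = -7920/49
mR = 1·sL + 1·sR = 8000/49

160/49 160 -7920/49 8000/49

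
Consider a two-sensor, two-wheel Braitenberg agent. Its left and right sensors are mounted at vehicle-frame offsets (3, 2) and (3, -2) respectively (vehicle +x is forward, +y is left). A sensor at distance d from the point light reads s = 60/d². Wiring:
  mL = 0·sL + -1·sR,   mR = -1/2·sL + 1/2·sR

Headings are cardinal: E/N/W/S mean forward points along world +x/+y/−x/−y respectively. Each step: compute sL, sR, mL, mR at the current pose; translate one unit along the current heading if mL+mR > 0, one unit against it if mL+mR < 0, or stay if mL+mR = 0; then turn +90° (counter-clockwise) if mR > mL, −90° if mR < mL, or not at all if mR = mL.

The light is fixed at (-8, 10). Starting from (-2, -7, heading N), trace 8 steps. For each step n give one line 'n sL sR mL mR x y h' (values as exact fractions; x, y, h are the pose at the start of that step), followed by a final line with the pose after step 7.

n=0: pose=(-2,-7,N); sL=15/53, sR=3/13; mL=-3/13, mR=-18/689; mL+mR=-177/689 → advance -1; mR−mL=141/689 → turn +1·90°
n=1: pose=(-2,-8,W); sL=60/409, sR=12/53; mL=-12/53, mR=864/21677; mL+mR=-4044/21677 → advance -1; mR−mL=5772/21677 → turn +1·90°
n=2: pose=(-1,-8,S); sL=10/87, sR=30/233; mL=-30/233, mR=140/20271; mL+mR=-2470/20271 → advance -1; mR−mL=2750/20271 → turn +1·90°
n=3: pose=(-1,-7,E); sL=12/65, sR=60/461; mL=-60/461, mR=-816/29965; mL+mR=-4716/29965 → advance -1; mR−mL=3084/29965 → turn +1·90°
n=4: pose=(-2,-7,N); sL=15/53, sR=3/13; mL=-3/13, mR=-18/689; mL+mR=-177/689 → advance -1; mR−mL=141/689 → turn +1·90°
n=5: pose=(-2,-8,W); sL=60/409, sR=12/53; mL=-12/53, mR=864/21677; mL+mR=-4044/21677 → advance -1; mR−mL=5772/21677 → turn +1·90°
n=6: pose=(-1,-8,S); sL=10/87, sR=30/233; mL=-30/233, mR=140/20271; mL+mR=-2470/20271 → advance -1; mR−mL=2750/20271 → turn +1·90°
n=7: pose=(-1,-7,E); sL=12/65, sR=60/461; mL=-60/461, mR=-816/29965; mL+mR=-4716/29965 → advance -1; mR−mL=3084/29965 → turn +1·90°

0 15/53 3/13 -3/13 -18/689 -2 -7 N
1 60/409 12/53 -12/53 864/21677 -2 -8 W
2 10/87 30/233 -30/233 140/20271 -1 -8 S
3 12/65 60/461 -60/461 -816/29965 -1 -7 E
4 15/53 3/13 -3/13 -18/689 -2 -7 N
5 60/409 12/53 -12/53 864/21677 -2 -8 W
6 10/87 30/233 -30/233 140/20271 -1 -8 S
7 12/65 60/461 -60/461 -816/29965 -1 -7 E
final -2 -7 N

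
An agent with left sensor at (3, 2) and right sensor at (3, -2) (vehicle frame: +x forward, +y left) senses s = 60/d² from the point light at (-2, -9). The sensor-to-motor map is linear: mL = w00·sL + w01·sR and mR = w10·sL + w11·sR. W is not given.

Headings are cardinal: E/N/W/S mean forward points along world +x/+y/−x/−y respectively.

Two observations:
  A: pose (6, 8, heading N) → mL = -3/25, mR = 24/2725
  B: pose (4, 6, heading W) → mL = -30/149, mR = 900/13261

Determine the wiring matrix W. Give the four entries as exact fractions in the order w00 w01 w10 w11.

0 -1 1/2 -1/2

obs A: pose=(6,8,N) → sL=15/109, sR=3/25, mL=-3/25, mR=24/2725
obs B: pose=(4,6,W) → sL=30/89, sR=30/149, mL=-30/149, mR=900/13261
sensor matrix S = [[15/109, 3/25], [30/89, 30/149]]; det S = -92088/7227245
solve [mL_A; mL_B] = S·[w00; w01] and [mR_A; mR_B] = S·[w10; w11]:
  w00 = 0, w01 = -1, w10 = 1/2, w11 = -1/2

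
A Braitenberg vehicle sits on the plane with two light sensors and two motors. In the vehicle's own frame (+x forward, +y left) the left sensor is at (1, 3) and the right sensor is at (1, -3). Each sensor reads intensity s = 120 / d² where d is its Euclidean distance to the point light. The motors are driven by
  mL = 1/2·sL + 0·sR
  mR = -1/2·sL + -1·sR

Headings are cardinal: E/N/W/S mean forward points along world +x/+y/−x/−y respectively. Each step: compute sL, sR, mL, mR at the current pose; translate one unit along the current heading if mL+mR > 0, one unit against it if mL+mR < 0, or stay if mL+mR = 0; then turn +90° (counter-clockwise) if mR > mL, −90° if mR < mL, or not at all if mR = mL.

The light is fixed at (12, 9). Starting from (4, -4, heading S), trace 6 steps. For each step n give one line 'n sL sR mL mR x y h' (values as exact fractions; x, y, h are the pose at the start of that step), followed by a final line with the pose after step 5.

n=0: pose=(4,-4,S); sL=120/221, sR=120/317; mL=60/221, mR=-45540/70057; mL+mR=-120/317 → advance -1; mR−mL=-64560/70057 → turn -1·90°
n=1: pose=(4,-3,W); sL=20/51, sR=20/27; mL=10/51, mR=-430/459; mL+mR=-20/27 → advance -1; mR−mL=-520/459 → turn -1·90°
n=2: pose=(5,-3,N); sL=120/221, sR=120/137; mL=60/221, mR=-34740/30277; mL+mR=-120/137 → advance -1; mR−mL=-42960/30277 → turn -1·90°
n=3: pose=(5,-4,E); sL=15/17, sR=30/73; mL=15/34, mR=-2115/2482; mL+mR=-30/73 → advance -1; mR−mL=-1605/1241 → turn -1·90°
n=4: pose=(4,-4,S); sL=120/221, sR=120/317; mL=60/221, mR=-45540/70057; mL+mR=-120/317 → advance -1; mR−mL=-64560/70057 → turn -1·90°
n=5: pose=(4,-3,W); sL=20/51, sR=20/27; mL=10/51, mR=-430/459; mL+mR=-20/27 → advance -1; mR−mL=-520/459 → turn -1·90°

0 120/221 120/317 60/221 -45540/70057 4 -4 S
1 20/51 20/27 10/51 -430/459 4 -3 W
2 120/221 120/137 60/221 -34740/30277 5 -3 N
3 15/17 30/73 15/34 -2115/2482 5 -4 E
4 120/221 120/317 60/221 -45540/70057 4 -4 S
5 20/51 20/27 10/51 -430/459 4 -3 W
final 5 -3 N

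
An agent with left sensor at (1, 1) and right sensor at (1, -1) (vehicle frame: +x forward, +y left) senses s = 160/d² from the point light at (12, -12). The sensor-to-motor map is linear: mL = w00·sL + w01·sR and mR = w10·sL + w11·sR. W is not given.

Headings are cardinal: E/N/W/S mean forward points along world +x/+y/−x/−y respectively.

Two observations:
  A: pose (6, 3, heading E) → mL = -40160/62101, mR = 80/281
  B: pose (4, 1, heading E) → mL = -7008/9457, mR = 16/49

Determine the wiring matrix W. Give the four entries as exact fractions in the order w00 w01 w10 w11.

obs A: pose=(6,3,E) → sL=160/281, sR=160/221, mL=-40160/62101, mR=80/281
obs B: pose=(4,1,E) → sL=32/49, sR=160/193, mL=-7008/9457, mR=16/49
sensor matrix S = [[160/281, 160/221], [32/49, 160/193]]; det S = -450560/587289157
solve [mL_A; mL_B] = S·[w00; w01] and [mR_A; mR_B] = S·[w10; w11]:
  w00 = -1/2, w01 = -1/2, w10 = 1/2, w11 = 0

-1/2 -1/2 1/2 0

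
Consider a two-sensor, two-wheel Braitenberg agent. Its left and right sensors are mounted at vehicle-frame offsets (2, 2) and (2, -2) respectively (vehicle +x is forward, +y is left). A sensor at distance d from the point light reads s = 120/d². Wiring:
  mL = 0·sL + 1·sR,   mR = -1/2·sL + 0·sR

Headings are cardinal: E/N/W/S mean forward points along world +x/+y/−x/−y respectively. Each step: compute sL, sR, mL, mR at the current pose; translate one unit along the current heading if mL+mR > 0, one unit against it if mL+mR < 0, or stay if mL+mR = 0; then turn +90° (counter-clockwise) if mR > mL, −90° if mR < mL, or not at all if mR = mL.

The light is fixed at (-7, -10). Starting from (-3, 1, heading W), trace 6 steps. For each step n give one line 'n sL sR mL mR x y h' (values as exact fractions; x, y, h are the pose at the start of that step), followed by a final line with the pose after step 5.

0 24/17 120/173 120/173 -12/17 -3 1 W
1 60/89 60/109 60/109 -30/89 -2 1 N
2 24/49 120/149 120/149 -12/49 -2 2 E
3 30/41 30/29 30/29 -15/41 -1 2 S
4 120/97 24/37 24/37 -60/97 -1 1 W
5 60/89 60/109 60/109 -30/89 -2 1 N
final -2 2 E

n=0: pose=(-3,1,W); sL=24/17, sR=120/173; mL=120/173, mR=-12/17; mL+mR=-36/2941 → advance -1; mR−mL=-4116/2941 → turn -1·90°
n=1: pose=(-2,1,N); sL=60/89, sR=60/109; mL=60/109, mR=-30/89; mL+mR=2070/9701 → advance +1; mR−mL=-8610/9701 → turn -1·90°
n=2: pose=(-2,2,E); sL=24/49, sR=120/149; mL=120/149, mR=-12/49; mL+mR=4092/7301 → advance +1; mR−mL=-7668/7301 → turn -1·90°
n=3: pose=(-1,2,S); sL=30/41, sR=30/29; mL=30/29, mR=-15/41; mL+mR=795/1189 → advance +1; mR−mL=-1665/1189 → turn -1·90°
n=4: pose=(-1,1,W); sL=120/97, sR=24/37; mL=24/37, mR=-60/97; mL+mR=108/3589 → advance +1; mR−mL=-4548/3589 → turn -1·90°
n=5: pose=(-2,1,N); sL=60/89, sR=60/109; mL=60/109, mR=-30/89; mL+mR=2070/9701 → advance +1; mR−mL=-8610/9701 → turn -1·90°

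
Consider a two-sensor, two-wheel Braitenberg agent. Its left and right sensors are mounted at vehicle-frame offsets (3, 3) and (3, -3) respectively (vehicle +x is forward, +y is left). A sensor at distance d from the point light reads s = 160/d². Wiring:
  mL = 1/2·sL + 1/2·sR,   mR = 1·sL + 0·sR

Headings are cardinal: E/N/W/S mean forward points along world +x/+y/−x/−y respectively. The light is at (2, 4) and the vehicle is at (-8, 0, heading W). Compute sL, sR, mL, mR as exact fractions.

left sensor world pos  = (-11, -3); dL² = 218
right sensor world pos = (-11, 3); dR² = 170
sL = 160/218 = 80/109
sR = 160/170 = 16/17
mL = 1/2·sL + 1/2·sR = 1552/1853
mR = 1·sL + 0·sR = 80/109

80/109 16/17 1552/1853 80/109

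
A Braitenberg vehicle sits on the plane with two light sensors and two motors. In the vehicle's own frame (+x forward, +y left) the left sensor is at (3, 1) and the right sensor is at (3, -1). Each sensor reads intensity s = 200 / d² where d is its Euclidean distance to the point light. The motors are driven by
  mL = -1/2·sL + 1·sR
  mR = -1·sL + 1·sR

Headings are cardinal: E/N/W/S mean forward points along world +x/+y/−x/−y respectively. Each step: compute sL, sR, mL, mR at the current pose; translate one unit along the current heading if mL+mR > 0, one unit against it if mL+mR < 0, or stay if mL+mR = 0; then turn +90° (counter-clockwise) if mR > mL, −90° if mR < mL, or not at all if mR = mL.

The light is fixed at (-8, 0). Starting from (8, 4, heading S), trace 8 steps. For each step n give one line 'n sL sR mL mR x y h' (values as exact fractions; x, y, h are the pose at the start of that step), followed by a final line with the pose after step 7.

0 20/29 100/113 1770/3277 640/3277 8 4 S
1 200/173 40/37 3220/6401 -480/6401 8 3 W
2 25/29 50/73 1075/4234 -375/2117 7 3 N
3 200/349 200/333 36500/116217 3200/116217 7 4 E
4 20/29 100/113 1770/3277 640/3277 8 4 S
5 200/173 40/37 3220/6401 -480/6401 8 3 W
6 25/29 50/73 1075/4234 -375/2117 7 3 N
7 200/349 200/333 36500/116217 3200/116217 7 4 E
final 8 4 S

n=0: pose=(8,4,S); sL=20/29, sR=100/113; mL=1770/3277, mR=640/3277; mL+mR=2410/3277 → advance +1; mR−mL=-10/29 → turn -1·90°
n=1: pose=(8,3,W); sL=200/173, sR=40/37; mL=3220/6401, mR=-480/6401; mL+mR=2740/6401 → advance +1; mR−mL=-100/173 → turn -1·90°
n=2: pose=(7,3,N); sL=25/29, sR=50/73; mL=1075/4234, mR=-375/2117; mL+mR=325/4234 → advance +1; mR−mL=-25/58 → turn -1·90°
n=3: pose=(7,4,E); sL=200/349, sR=200/333; mL=36500/116217, mR=3200/116217; mL+mR=39700/116217 → advance +1; mR−mL=-100/349 → turn -1·90°
n=4: pose=(8,4,S); sL=20/29, sR=100/113; mL=1770/3277, mR=640/3277; mL+mR=2410/3277 → advance +1; mR−mL=-10/29 → turn -1·90°
n=5: pose=(8,3,W); sL=200/173, sR=40/37; mL=3220/6401, mR=-480/6401; mL+mR=2740/6401 → advance +1; mR−mL=-100/173 → turn -1·90°
n=6: pose=(7,3,N); sL=25/29, sR=50/73; mL=1075/4234, mR=-375/2117; mL+mR=325/4234 → advance +1; mR−mL=-25/58 → turn -1·90°
n=7: pose=(7,4,E); sL=200/349, sR=200/333; mL=36500/116217, mR=3200/116217; mL+mR=39700/116217 → advance +1; mR−mL=-100/349 → turn -1·90°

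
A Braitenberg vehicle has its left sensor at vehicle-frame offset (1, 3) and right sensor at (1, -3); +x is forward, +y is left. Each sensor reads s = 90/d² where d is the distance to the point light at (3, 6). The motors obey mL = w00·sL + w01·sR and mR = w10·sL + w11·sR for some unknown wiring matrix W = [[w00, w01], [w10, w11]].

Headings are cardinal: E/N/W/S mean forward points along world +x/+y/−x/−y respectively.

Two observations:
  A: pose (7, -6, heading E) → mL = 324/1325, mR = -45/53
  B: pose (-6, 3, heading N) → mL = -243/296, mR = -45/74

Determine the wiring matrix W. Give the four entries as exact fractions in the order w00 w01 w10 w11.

1/2 -1/2 -1 0

obs A: pose=(7,-6,E) → sL=45/53, sR=9/25, mL=324/1325, mR=-45/53
obs B: pose=(-6,3,N) → sL=45/74, sR=9/4, mL=-243/296, mR=-45/74
sensor matrix S = [[45/53, 9/25], [45/74, 9/4]]; det S = 66339/39220
solve [mL_A; mL_B] = S·[w00; w01] and [mR_A; mR_B] = S·[w10; w11]:
  w00 = 1/2, w01 = -1/2, w10 = -1, w11 = 0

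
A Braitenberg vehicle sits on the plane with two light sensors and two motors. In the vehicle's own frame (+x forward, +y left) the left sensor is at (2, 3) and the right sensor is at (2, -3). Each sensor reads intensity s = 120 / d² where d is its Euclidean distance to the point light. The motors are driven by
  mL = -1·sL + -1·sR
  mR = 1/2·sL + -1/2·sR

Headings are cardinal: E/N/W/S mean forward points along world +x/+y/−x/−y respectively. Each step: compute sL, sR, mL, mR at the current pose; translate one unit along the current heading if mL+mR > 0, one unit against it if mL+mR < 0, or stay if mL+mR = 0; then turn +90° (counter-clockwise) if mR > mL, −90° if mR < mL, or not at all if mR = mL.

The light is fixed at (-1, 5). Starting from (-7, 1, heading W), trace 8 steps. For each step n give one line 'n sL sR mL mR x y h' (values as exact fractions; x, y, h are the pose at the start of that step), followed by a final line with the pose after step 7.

n=0: pose=(-7,1,W); sL=120/113, sR=24/13; mL=-4272/1469, mR=-576/1469; mL+mR=-4848/1469 → advance -1; mR−mL=3696/1469 → turn +1·90°
n=1: pose=(-6,1,S); sL=3, sR=6/5; mL=-21/5, mR=9/10; mL+mR=-33/10 → advance -1; mR−mL=51/10 → turn +1·90°
n=2: pose=(-6,2,E); sL=40/3, sR=8/3; mL=-16, mR=16/3; mL+mR=-32/3 → advance -1; mR−mL=64/3 → turn +1·90°
n=3: pose=(-7,2,N); sL=60/41, sR=12; mL=-552/41, mR=-216/41; mL+mR=-768/41 → advance -1; mR−mL=336/41 → turn +1·90°
n=4: pose=(-7,1,W); sL=120/113, sR=24/13; mL=-4272/1469, mR=-576/1469; mL+mR=-4848/1469 → advance -1; mR−mL=3696/1469 → turn +1·90°
n=5: pose=(-6,1,S); sL=3, sR=6/5; mL=-21/5, mR=9/10; mL+mR=-33/10 → advance -1; mR−mL=51/10 → turn +1·90°
n=6: pose=(-6,2,E); sL=40/3, sR=8/3; mL=-16, mR=16/3; mL+mR=-32/3 → advance -1; mR−mL=64/3 → turn +1·90°
n=7: pose=(-7,2,N); sL=60/41, sR=12; mL=-552/41, mR=-216/41; mL+mR=-768/41 → advance -1; mR−mL=336/41 → turn +1·90°

0 120/113 24/13 -4272/1469 -576/1469 -7 1 W
1 3 6/5 -21/5 9/10 -6 1 S
2 40/3 8/3 -16 16/3 -6 2 E
3 60/41 12 -552/41 -216/41 -7 2 N
4 120/113 24/13 -4272/1469 -576/1469 -7 1 W
5 3 6/5 -21/5 9/10 -6 1 S
6 40/3 8/3 -16 16/3 -6 2 E
7 60/41 12 -552/41 -216/41 -7 2 N
final -7 1 W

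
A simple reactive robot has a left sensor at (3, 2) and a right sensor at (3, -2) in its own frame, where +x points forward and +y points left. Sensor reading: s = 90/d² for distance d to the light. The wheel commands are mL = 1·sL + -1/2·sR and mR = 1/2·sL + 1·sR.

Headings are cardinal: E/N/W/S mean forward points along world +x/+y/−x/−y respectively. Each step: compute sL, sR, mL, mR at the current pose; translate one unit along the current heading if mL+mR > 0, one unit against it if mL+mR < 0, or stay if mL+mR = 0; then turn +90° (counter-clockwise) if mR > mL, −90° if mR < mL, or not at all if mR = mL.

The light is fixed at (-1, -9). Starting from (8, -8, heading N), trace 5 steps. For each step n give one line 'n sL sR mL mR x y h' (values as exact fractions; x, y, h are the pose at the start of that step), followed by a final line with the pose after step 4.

0 18/13 90/137 1881/1781 2403/1781 8 -8 N
1 5/2 45/26 85/52 155/52 8 -7 W
2 90/101 90/37 -1215/3737 10755/3737 7 -7 S
3 9/13 45/61 513/1586 1719/1586 7 -8 E
4 18/13 90/137 1881/1781 2403/1781 8 -8 N
final 8 -7 W

n=0: pose=(8,-8,N); sL=18/13, sR=90/137; mL=1881/1781, mR=2403/1781; mL+mR=4284/1781 → advance +1; mR−mL=522/1781 → turn +1·90°
n=1: pose=(8,-7,W); sL=5/2, sR=45/26; mL=85/52, mR=155/52; mL+mR=60/13 → advance +1; mR−mL=35/26 → turn +1·90°
n=2: pose=(7,-7,S); sL=90/101, sR=90/37; mL=-1215/3737, mR=10755/3737; mL+mR=9540/3737 → advance +1; mR−mL=11970/3737 → turn +1·90°
n=3: pose=(7,-8,E); sL=9/13, sR=45/61; mL=513/1586, mR=1719/1586; mL+mR=1116/793 → advance +1; mR−mL=603/793 → turn +1·90°
n=4: pose=(8,-8,N); sL=18/13, sR=90/137; mL=1881/1781, mR=2403/1781; mL+mR=4284/1781 → advance +1; mR−mL=522/1781 → turn +1·90°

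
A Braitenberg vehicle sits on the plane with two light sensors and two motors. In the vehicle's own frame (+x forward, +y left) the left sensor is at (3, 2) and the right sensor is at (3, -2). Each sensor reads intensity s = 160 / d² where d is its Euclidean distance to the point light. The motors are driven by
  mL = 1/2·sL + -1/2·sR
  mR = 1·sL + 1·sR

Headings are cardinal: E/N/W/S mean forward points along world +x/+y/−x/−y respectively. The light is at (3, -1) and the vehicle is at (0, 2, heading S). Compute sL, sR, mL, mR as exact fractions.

160 32/5 384/5 832/5

left sensor world pos  = (2, -1); dL² = 1
right sensor world pos = (-2, -1); dR² = 25
sL = 160/1 = 160
sR = 160/25 = 32/5
mL = 1/2·sL + -1/2·sR = 384/5
mR = 1·sL + 1·sR = 832/5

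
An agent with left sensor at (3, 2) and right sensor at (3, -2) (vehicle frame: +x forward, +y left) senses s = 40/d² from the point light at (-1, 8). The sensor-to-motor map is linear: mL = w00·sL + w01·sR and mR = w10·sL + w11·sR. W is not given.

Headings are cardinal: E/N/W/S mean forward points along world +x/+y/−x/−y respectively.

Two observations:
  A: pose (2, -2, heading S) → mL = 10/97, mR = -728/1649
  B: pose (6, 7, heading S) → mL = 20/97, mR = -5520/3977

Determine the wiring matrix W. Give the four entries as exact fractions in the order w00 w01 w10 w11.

obs A: pose=(2,-2,S) → sL=20/97, sR=4/17, mL=10/97, mR=-728/1649
obs B: pose=(6,7,S) → sL=40/97, sR=40/41, mL=20/97, mR=-5520/3977
sensor matrix S = [[20/97, 4/17], [40/97, 40/41]]; det S = 7040/67609
solve [mL_A; mL_B] = S·[w00; w01] and [mR_A; mR_B] = S·[w10; w11]:
  w00 = 1/2, w01 = 0, w10 = -1, w11 = -1

1/2 0 -1 -1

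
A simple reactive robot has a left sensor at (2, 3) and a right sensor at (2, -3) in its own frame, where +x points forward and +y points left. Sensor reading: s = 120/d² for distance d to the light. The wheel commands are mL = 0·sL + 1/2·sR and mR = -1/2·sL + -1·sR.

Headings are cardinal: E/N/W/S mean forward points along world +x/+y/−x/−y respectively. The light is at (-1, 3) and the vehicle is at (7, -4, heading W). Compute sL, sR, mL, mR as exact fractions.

15/17 30/13 15/13 -1215/442

left sensor world pos  = (5, -7); dL² = 136
right sensor world pos = (5, -1); dR² = 52
sL = 120/136 = 15/17
sR = 120/52 = 30/13
mL = 0·sL + 1/2·sR = 15/13
mR = -1/2·sL + -1·sR = -1215/442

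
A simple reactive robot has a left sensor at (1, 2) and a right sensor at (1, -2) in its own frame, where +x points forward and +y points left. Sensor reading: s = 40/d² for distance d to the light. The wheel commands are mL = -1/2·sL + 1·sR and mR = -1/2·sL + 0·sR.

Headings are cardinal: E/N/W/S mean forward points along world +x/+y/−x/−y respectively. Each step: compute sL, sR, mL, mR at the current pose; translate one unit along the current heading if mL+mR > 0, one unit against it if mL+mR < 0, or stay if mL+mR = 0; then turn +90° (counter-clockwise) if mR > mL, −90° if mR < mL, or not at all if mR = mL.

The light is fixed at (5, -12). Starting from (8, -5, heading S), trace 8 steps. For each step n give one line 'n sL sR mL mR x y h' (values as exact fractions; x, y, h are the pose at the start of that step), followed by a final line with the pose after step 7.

0 40/61 40/37 1700/2257 -20/61 8 -5 S
1 2 10/17 -7/17 -1 8 -6 W
2 40/53 8/17 84/901 -20/53 9 -6 N
3 20/37 20/17 570/629 -10/37 9 -7 E
4 8/13 8/5 84/65 -4/13 10 -7 S
5 2 10/13 -3/13 -1 10 -8 W
6 40/41 40/89 -140/3649 -20/41 11 -8 N
7 20/37 4/5 98/185 -10/37 11 -9 E
final 12 -9 S

n=0: pose=(8,-5,S); sL=40/61, sR=40/37; mL=1700/2257, mR=-20/61; mL+mR=960/2257 → advance +1; mR−mL=-40/37 → turn -1·90°
n=1: pose=(8,-6,W); sL=2, sR=10/17; mL=-7/17, mR=-1; mL+mR=-24/17 → advance -1; mR−mL=-10/17 → turn -1·90°
n=2: pose=(9,-6,N); sL=40/53, sR=8/17; mL=84/901, mR=-20/53; mL+mR=-256/901 → advance -1; mR−mL=-8/17 → turn -1·90°
n=3: pose=(9,-7,E); sL=20/37, sR=20/17; mL=570/629, mR=-10/37; mL+mR=400/629 → advance +1; mR−mL=-20/17 → turn -1·90°
n=4: pose=(10,-7,S); sL=8/13, sR=8/5; mL=84/65, mR=-4/13; mL+mR=64/65 → advance +1; mR−mL=-8/5 → turn -1·90°
n=5: pose=(10,-8,W); sL=2, sR=10/13; mL=-3/13, mR=-1; mL+mR=-16/13 → advance -1; mR−mL=-10/13 → turn -1·90°
n=6: pose=(11,-8,N); sL=40/41, sR=40/89; mL=-140/3649, mR=-20/41; mL+mR=-1920/3649 → advance -1; mR−mL=-40/89 → turn -1·90°
n=7: pose=(11,-9,E); sL=20/37, sR=4/5; mL=98/185, mR=-10/37; mL+mR=48/185 → advance +1; mR−mL=-4/5 → turn -1·90°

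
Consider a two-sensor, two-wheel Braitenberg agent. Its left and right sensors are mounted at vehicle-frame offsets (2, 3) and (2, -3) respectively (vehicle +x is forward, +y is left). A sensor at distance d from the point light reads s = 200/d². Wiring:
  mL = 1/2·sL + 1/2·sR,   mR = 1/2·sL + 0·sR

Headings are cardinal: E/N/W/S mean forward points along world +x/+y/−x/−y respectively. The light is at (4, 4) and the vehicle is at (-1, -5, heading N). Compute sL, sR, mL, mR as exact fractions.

200/113 200/53 16600/5989 100/113

left sensor world pos  = (-4, -3); dL² = 113
right sensor world pos = (2, -3); dR² = 53
sL = 200/113 = 200/113
sR = 200/53 = 200/53
mL = 1/2·sL + 1/2·sR = 16600/5989
mR = 1/2·sL + 0·sR = 100/113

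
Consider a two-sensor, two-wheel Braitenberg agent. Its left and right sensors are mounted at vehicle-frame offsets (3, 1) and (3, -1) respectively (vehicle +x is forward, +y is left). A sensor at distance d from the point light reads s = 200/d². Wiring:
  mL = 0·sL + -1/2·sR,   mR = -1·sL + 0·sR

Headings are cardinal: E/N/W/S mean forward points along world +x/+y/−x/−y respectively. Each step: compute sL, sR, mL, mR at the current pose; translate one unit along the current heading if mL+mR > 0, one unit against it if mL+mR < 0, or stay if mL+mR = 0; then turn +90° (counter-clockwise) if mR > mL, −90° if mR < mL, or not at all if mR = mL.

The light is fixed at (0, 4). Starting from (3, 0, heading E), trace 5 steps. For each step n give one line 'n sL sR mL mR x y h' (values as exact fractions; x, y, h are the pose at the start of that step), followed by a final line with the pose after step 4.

n=0: pose=(3,0,E); sL=40/9, sR=200/61; mL=-100/61, mR=-40/9; mL+mR=-3340/549 → advance -1; mR−mL=-1540/549 → turn -1·90°
n=1: pose=(2,0,S); sL=100/29, sR=4; mL=-2, mR=-100/29; mL+mR=-158/29 → advance -1; mR−mL=-42/29 → turn -1·90°
n=2: pose=(2,1,W); sL=200/17, sR=40; mL=-20, mR=-200/17; mL+mR=-540/17 → advance -1; mR−mL=140/17 → turn +1·90°
n=3: pose=(3,1,S); sL=50/13, sR=5; mL=-5/2, mR=-50/13; mL+mR=-165/26 → advance -1; mR−mL=-35/26 → turn -1·90°
n=4: pose=(3,2,W); sL=200/9, sR=200; mL=-100, mR=-200/9; mL+mR=-1100/9 → advance -1; mR−mL=700/9 → turn +1·90°

0 40/9 200/61 -100/61 -40/9 3 0 E
1 100/29 4 -2 -100/29 2 0 S
2 200/17 40 -20 -200/17 2 1 W
3 50/13 5 -5/2 -50/13 3 1 S
4 200/9 200 -100 -200/9 3 2 W
final 4 2 S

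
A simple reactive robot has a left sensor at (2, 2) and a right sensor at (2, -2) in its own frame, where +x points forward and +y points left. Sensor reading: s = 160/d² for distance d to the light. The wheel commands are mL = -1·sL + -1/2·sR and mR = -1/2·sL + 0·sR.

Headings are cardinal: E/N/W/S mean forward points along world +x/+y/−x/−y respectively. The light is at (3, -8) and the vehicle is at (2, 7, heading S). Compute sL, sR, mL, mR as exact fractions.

16/17 80/89 -2104/1513 -8/17

left sensor world pos  = (4, 5); dL² = 170
right sensor world pos = (0, 5); dR² = 178
sL = 160/170 = 16/17
sR = 160/178 = 80/89
mL = -1·sL + -1/2·sR = -2104/1513
mR = -1/2·sL + 0·sR = -8/17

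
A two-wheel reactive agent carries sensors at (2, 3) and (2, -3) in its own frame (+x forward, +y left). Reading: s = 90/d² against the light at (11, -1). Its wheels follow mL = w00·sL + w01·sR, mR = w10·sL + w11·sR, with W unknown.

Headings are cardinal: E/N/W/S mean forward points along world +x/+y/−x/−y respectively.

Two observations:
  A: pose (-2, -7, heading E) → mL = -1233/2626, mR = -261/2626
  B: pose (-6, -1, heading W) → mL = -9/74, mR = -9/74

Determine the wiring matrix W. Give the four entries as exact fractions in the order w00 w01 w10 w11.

-1 1/2 1/2 -1

obs A: pose=(-2,-7,E) → sL=9/13, sR=45/101, mL=-1233/2626, mR=-261/2626
obs B: pose=(-6,-1,W) → sL=9/37, sR=9/37, mL=-9/74, mR=-9/74
sensor matrix S = [[9/13, 45/101], [9/37, 9/37]]; det S = 2916/48581
solve [mL_A; mL_B] = S·[w00; w01] and [mR_A; mR_B] = S·[w10; w11]:
  w00 = -1, w01 = 1/2, w10 = 1/2, w11 = -1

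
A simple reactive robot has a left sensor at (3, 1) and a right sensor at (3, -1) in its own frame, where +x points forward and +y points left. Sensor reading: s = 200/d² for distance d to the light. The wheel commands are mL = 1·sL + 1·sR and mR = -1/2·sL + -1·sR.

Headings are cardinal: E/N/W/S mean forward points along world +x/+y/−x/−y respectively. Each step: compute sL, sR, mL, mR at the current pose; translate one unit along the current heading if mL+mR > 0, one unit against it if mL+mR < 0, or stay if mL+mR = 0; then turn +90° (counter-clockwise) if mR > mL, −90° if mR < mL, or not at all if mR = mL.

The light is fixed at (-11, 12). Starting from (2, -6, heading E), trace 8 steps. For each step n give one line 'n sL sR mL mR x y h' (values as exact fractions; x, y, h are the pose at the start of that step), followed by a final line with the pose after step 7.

n=0: pose=(2,-6,E); sL=40/109, sR=200/617; mL=46480/67253, mR=-34140/67253; mL+mR=20/109 → advance +1; mR−mL=-80620/67253 → turn -1·90°
n=1: pose=(3,-6,S); sL=100/333, sR=20/61; mL=12760/20313, mR=-9710/20313; mL+mR=50/333 → advance +1; mR−mL=-7490/6771 → turn -1·90°
n=2: pose=(3,-7,W); sL=200/521, sR=40/89; mL=38640/46369, mR=-29740/46369; mL+mR=100/521 → advance +1; mR−mL=-68380/46369 → turn -1·90°
n=3: pose=(2,-7,N); sL=1/2, sR=50/113; mL=213/226, mR=-313/452; mL+mR=1/4 → advance +1; mR−mL=-739/452 → turn -1·90°
n=4: pose=(2,-6,E); sL=40/109, sR=200/617; mL=46480/67253, mR=-34140/67253; mL+mR=20/109 → advance +1; mR−mL=-80620/67253 → turn -1·90°
n=5: pose=(3,-6,S); sL=100/333, sR=20/61; mL=12760/20313, mR=-9710/20313; mL+mR=50/333 → advance +1; mR−mL=-7490/6771 → turn -1·90°
n=6: pose=(3,-7,W); sL=200/521, sR=40/89; mL=38640/46369, mR=-29740/46369; mL+mR=100/521 → advance +1; mR−mL=-68380/46369 → turn -1·90°
n=7: pose=(2,-7,N); sL=1/2, sR=50/113; mL=213/226, mR=-313/452; mL+mR=1/4 → advance +1; mR−mL=-739/452 → turn -1·90°

0 40/109 200/617 46480/67253 -34140/67253 2 -6 E
1 100/333 20/61 12760/20313 -9710/20313 3 -6 S
2 200/521 40/89 38640/46369 -29740/46369 3 -7 W
3 1/2 50/113 213/226 -313/452 2 -7 N
4 40/109 200/617 46480/67253 -34140/67253 2 -6 E
5 100/333 20/61 12760/20313 -9710/20313 3 -6 S
6 200/521 40/89 38640/46369 -29740/46369 3 -7 W
7 1/2 50/113 213/226 -313/452 2 -7 N
final 2 -6 E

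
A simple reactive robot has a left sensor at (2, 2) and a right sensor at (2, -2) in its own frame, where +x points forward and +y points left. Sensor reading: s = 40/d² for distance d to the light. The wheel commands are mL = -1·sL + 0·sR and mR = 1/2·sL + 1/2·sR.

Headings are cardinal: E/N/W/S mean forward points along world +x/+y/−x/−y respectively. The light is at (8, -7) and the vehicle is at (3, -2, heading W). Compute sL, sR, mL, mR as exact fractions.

left sensor world pos  = (1, -4); dL² = 58
right sensor world pos = (1, 0); dR² = 98
sL = 40/58 = 20/29
sR = 40/98 = 20/49
mL = -1·sL + 0·sR = -20/29
mR = 1/2·sL + 1/2·sR = 780/1421

20/29 20/49 -20/29 780/1421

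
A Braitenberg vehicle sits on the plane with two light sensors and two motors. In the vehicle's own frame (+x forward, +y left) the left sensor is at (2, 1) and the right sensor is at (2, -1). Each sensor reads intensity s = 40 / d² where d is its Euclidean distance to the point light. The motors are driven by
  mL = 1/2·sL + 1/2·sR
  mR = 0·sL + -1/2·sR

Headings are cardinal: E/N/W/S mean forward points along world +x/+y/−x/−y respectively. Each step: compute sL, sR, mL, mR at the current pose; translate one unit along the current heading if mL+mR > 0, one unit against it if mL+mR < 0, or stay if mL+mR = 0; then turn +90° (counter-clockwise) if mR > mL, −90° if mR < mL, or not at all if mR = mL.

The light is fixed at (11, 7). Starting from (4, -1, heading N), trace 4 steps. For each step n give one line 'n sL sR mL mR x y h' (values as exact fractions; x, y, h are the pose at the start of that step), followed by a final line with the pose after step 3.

0 2/5 5/9 43/90 -5/18 4 -1 N
1 40/61 40/89 3000/5429 -20/89 4 0 E
2 20/53 4/13 236/689 -2/13 5 0 S
3 8/29 40/113 1032/3277 -20/113 5 -1 W
final 4 -1 N

n=0: pose=(4,-1,N); sL=2/5, sR=5/9; mL=43/90, mR=-5/18; mL+mR=1/5 → advance +1; mR−mL=-34/45 → turn -1·90°
n=1: pose=(4,0,E); sL=40/61, sR=40/89; mL=3000/5429, mR=-20/89; mL+mR=20/61 → advance +1; mR−mL=-4220/5429 → turn -1·90°
n=2: pose=(5,0,S); sL=20/53, sR=4/13; mL=236/689, mR=-2/13; mL+mR=10/53 → advance +1; mR−mL=-342/689 → turn -1·90°
n=3: pose=(5,-1,W); sL=8/29, sR=40/113; mL=1032/3277, mR=-20/113; mL+mR=4/29 → advance +1; mR−mL=-1612/3277 → turn -1·90°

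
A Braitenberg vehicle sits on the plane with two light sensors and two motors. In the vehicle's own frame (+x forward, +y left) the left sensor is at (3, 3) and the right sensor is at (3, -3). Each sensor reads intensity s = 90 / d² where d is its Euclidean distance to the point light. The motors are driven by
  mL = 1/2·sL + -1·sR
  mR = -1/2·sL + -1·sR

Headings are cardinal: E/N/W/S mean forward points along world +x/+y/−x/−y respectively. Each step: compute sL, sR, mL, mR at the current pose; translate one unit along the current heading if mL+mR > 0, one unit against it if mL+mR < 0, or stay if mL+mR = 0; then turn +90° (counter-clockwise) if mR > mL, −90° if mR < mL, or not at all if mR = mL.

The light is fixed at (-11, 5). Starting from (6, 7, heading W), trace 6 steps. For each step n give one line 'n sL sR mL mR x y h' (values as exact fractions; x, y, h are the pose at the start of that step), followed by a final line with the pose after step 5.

0 90/197 90/221 -7785/43537 -27675/43537 6 7 W
1 9/25 45/233 -153/11650 -4347/11650 7 7 N
2 90/457 18/89 -4221/40673 -12231/40673 7 6 E
3 45/202 9/20 -171/505 -567/1010 6 6 S
4 90/197 90/221 -7785/43537 -27675/43537 6 7 W
5 9/25 45/233 -153/11650 -4347/11650 7 7 N
final 7 6 E

n=0: pose=(6,7,W); sL=90/197, sR=90/221; mL=-7785/43537, mR=-27675/43537; mL+mR=-180/221 → advance -1; mR−mL=-90/197 → turn -1·90°
n=1: pose=(7,7,N); sL=9/25, sR=45/233; mL=-153/11650, mR=-4347/11650; mL+mR=-90/233 → advance -1; mR−mL=-9/25 → turn -1·90°
n=2: pose=(7,6,E); sL=90/457, sR=18/89; mL=-4221/40673, mR=-12231/40673; mL+mR=-36/89 → advance -1; mR−mL=-90/457 → turn -1·90°
n=3: pose=(6,6,S); sL=45/202, sR=9/20; mL=-171/505, mR=-567/1010; mL+mR=-9/10 → advance -1; mR−mL=-45/202 → turn -1·90°
n=4: pose=(6,7,W); sL=90/197, sR=90/221; mL=-7785/43537, mR=-27675/43537; mL+mR=-180/221 → advance -1; mR−mL=-90/197 → turn -1·90°
n=5: pose=(7,7,N); sL=9/25, sR=45/233; mL=-153/11650, mR=-4347/11650; mL+mR=-90/233 → advance -1; mR−mL=-9/25 → turn -1·90°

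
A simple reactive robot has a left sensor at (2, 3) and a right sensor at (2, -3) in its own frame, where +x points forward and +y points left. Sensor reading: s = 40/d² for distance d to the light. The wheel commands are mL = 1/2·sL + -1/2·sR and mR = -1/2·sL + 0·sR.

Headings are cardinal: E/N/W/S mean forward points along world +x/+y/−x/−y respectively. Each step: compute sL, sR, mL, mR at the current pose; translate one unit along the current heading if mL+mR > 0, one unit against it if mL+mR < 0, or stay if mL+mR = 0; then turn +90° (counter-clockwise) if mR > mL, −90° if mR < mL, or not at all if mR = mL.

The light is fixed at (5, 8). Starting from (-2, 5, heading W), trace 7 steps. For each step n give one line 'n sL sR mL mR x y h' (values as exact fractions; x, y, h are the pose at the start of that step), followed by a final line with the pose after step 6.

n=0: pose=(-2,5,W); sL=40/117, sR=40/81; mL=-80/1053, mR=-20/117; mL+mR=-20/81 → advance -1; mR−mL=-100/1053 → turn -1·90°
n=1: pose=(-1,5,N); sL=20/41, sR=4; mL=-72/41, mR=-10/41; mL+mR=-2 → advance -1; mR−mL=62/41 → turn +1·90°
n=2: pose=(-1,4,W); sL=40/113, sR=8/13; mL=-192/1469, mR=-20/113; mL+mR=-4/13 → advance -1; mR−mL=-68/1469 → turn -1·90°
n=3: pose=(0,4,N); sL=10/17, sR=5; mL=-75/34, mR=-5/17; mL+mR=-5/2 → advance -1; mR−mL=65/34 → turn +1·90°
n=4: pose=(0,3,W); sL=40/113, sR=40/53; mL=-1200/5989, mR=-20/113; mL+mR=-20/53 → advance -1; mR−mL=140/5989 → turn +1·90°
n=5: pose=(1,3,S); sL=4/5, sR=20/49; mL=48/245, mR=-2/5; mL+mR=-10/49 → advance -1; mR−mL=-146/245 → turn -1·90°
n=6: pose=(1,4,W); sL=8/17, sR=40/37; mL=-192/629, mR=-4/17; mL+mR=-20/37 → advance -1; mR−mL=44/629 → turn +1·90°

0 40/117 40/81 -80/1053 -20/117 -2 5 W
1 20/41 4 -72/41 -10/41 -1 5 N
2 40/113 8/13 -192/1469 -20/113 -1 4 W
3 10/17 5 -75/34 -5/17 0 4 N
4 40/113 40/53 -1200/5989 -20/113 0 3 W
5 4/5 20/49 48/245 -2/5 1 3 S
6 8/17 40/37 -192/629 -4/17 1 4 W
final 2 4 S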